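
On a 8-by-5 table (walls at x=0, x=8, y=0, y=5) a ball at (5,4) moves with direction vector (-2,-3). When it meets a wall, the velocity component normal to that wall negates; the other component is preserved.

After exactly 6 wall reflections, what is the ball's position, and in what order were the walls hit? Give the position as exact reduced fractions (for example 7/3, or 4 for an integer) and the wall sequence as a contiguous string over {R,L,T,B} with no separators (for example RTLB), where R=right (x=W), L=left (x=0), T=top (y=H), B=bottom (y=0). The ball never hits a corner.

Final position: (8,9/2)
Wall sequence: BLTBTR

1. t=4/3 → B at (7/3,0); v=(-2,3)
2. t=7/6 → L at (0,7/2); v=(2,3)
3. t=1/2 → T at (1,5); v=(2,-3)
4. t=5/3 → B at (13/3,0); v=(2,3)
5. t=5/3 → T at (23/3,5); v=(2,-3)
6. t=1/6 → R at (8,9/2); v=(-2,-3)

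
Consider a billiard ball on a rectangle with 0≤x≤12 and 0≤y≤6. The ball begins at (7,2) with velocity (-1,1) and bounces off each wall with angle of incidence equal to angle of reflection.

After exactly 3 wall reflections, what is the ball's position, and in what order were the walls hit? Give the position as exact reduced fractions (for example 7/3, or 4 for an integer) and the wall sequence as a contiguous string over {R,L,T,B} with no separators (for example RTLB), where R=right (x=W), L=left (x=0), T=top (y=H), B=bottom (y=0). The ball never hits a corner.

Final position: (3,0)
Wall sequence: TLB

1. t=4 → T at (3,6); v=(-1,-1)
2. t=3 → L at (0,3); v=(1,-1)
3. t=3 → B at (3,0); v=(1,1)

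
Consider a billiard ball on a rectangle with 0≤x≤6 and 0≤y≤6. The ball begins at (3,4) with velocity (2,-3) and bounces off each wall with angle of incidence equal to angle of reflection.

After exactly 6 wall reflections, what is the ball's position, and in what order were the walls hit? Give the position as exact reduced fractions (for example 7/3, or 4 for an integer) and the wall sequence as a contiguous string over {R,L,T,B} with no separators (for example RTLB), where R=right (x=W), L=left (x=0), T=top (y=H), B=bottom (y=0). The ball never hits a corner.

Final position: (17/3,6)
Wall sequence: BRTLBT

1. t=4/3 → B at (17/3,0); v=(2,3)
2. t=1/6 → R at (6,1/2); v=(-2,3)
3. t=11/6 → T at (7/3,6); v=(-2,-3)
4. t=7/6 → L at (0,5/2); v=(2,-3)
5. t=5/6 → B at (5/3,0); v=(2,3)
6. t=2 → T at (17/3,6); v=(2,-3)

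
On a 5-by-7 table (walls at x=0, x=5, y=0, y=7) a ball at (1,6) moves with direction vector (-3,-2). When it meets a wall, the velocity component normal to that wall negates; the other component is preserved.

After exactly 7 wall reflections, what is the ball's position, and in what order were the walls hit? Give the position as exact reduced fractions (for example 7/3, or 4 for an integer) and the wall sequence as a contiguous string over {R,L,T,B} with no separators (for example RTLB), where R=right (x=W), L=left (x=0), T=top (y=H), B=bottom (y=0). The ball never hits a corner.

Final position: (0,6)
Wall sequence: LRBLRTL

1. t=1/3 → L at (0,16/3); v=(3,-2)
2. t=5/3 → R at (5,2); v=(-3,-2)
3. t=1 → B at (2,0); v=(-3,2)
4. t=2/3 → L at (0,4/3); v=(3,2)
5. t=5/3 → R at (5,14/3); v=(-3,2)
6. t=7/6 → T at (3/2,7); v=(-3,-2)
7. t=1/2 → L at (0,6); v=(3,-2)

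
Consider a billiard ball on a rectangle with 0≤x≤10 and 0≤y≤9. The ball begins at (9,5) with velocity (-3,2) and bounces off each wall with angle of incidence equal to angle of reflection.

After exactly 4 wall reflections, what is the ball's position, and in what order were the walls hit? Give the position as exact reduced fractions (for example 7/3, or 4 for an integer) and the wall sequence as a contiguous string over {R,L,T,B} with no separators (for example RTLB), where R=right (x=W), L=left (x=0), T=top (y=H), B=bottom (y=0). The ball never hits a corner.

1. t=2 → T at (3,9); v=(-3,-2)
2. t=1 → L at (0,7); v=(3,-2)
3. t=10/3 → R at (10,1/3); v=(-3,-2)
4. t=1/6 → B at (19/2,0); v=(-3,2)

Final position: (19/2,0)
Wall sequence: TLRB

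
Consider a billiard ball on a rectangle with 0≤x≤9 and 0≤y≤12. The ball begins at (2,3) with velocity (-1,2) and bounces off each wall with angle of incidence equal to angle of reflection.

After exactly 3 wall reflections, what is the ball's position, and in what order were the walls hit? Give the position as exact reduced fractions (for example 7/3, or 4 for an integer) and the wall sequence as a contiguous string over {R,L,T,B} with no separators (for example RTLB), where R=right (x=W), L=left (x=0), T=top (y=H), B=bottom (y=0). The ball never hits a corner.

1. t=2 → L at (0,7); v=(1,2)
2. t=5/2 → T at (5/2,12); v=(1,-2)
3. t=6 → B at (17/2,0); v=(1,2)

Final position: (17/2,0)
Wall sequence: LTB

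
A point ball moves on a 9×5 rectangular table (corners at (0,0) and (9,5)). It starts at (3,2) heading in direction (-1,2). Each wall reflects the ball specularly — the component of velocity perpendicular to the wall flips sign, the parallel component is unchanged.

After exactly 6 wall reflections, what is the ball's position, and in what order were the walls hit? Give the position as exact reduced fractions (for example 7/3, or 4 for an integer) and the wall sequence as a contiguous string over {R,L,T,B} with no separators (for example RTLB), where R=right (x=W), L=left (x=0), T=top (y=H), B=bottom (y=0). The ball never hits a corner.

Final position: (17/2,5)
Wall sequence: TLBTBT

1. t=3/2 → T at (3/2,5); v=(-1,-2)
2. t=3/2 → L at (0,2); v=(1,-2)
3. t=1 → B at (1,0); v=(1,2)
4. t=5/2 → T at (7/2,5); v=(1,-2)
5. t=5/2 → B at (6,0); v=(1,2)
6. t=5/2 → T at (17/2,5); v=(1,-2)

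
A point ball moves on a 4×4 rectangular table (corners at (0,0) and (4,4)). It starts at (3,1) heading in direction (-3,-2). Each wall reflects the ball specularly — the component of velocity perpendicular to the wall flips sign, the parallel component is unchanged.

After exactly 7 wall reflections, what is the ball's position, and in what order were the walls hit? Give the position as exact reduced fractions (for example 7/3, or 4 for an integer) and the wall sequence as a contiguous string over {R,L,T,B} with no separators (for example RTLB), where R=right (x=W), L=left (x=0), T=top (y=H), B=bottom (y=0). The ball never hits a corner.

1. t=1/2 → B at (3/2,0); v=(-3,2)
2. t=1/2 → L at (0,1); v=(3,2)
3. t=4/3 → R at (4,11/3); v=(-3,2)
4. t=1/6 → T at (7/2,4); v=(-3,-2)
5. t=7/6 → L at (0,5/3); v=(3,-2)
6. t=5/6 → B at (5/2,0); v=(3,2)
7. t=1/2 → R at (4,1); v=(-3,2)

Final position: (4,1)
Wall sequence: BLRTLBR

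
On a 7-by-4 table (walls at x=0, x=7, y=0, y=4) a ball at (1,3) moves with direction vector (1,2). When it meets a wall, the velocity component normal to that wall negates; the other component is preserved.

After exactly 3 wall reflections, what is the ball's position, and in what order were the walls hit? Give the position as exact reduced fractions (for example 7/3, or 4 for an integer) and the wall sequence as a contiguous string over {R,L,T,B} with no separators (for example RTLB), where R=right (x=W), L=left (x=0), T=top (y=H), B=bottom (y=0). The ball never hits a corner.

1. t=1/2 → T at (3/2,4); v=(1,-2)
2. t=2 → B at (7/2,0); v=(1,2)
3. t=2 → T at (11/2,4); v=(1,-2)

Final position: (11/2,4)
Wall sequence: TBT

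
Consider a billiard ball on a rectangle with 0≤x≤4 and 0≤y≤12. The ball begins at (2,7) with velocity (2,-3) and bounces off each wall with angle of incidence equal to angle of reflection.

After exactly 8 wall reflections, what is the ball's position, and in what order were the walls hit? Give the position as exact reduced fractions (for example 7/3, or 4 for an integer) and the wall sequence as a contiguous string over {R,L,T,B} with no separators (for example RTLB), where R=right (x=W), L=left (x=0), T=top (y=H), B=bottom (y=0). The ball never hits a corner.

1. t=1 → R at (4,4); v=(-2,-3)
2. t=4/3 → B at (4/3,0); v=(-2,3)
3. t=2/3 → L at (0,2); v=(2,3)
4. t=2 → R at (4,8); v=(-2,3)
5. t=4/3 → T at (4/3,12); v=(-2,-3)
6. t=2/3 → L at (0,10); v=(2,-3)
7. t=2 → R at (4,4); v=(-2,-3)
8. t=4/3 → B at (4/3,0); v=(-2,3)

Final position: (4/3,0)
Wall sequence: RBLRTLRB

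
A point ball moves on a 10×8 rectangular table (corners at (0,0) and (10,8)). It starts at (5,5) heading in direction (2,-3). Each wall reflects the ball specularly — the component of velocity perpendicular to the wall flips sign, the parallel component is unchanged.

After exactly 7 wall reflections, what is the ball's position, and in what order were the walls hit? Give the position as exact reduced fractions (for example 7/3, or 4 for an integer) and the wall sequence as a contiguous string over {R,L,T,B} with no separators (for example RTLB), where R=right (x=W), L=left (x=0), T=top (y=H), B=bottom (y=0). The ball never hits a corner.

1. t=5/3 → B at (25/3,0); v=(2,3)
2. t=5/6 → R at (10,5/2); v=(-2,3)
3. t=11/6 → T at (19/3,8); v=(-2,-3)
4. t=8/3 → B at (1,0); v=(-2,3)
5. t=1/2 → L at (0,3/2); v=(2,3)
6. t=13/6 → T at (13/3,8); v=(2,-3)
7. t=8/3 → B at (29/3,0); v=(2,3)

Final position: (29/3,0)
Wall sequence: BRTBLTB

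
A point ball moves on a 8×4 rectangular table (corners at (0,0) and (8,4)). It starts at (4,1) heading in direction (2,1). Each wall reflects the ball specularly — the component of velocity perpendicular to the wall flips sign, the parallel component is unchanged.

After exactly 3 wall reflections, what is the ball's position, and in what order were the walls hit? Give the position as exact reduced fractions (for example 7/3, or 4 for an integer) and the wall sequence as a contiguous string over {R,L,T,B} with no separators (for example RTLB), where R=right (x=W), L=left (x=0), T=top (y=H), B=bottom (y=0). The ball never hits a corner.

Final position: (0,1)
Wall sequence: RTL

1. t=2 → R at (8,3); v=(-2,1)
2. t=1 → T at (6,4); v=(-2,-1)
3. t=3 → L at (0,1); v=(2,-1)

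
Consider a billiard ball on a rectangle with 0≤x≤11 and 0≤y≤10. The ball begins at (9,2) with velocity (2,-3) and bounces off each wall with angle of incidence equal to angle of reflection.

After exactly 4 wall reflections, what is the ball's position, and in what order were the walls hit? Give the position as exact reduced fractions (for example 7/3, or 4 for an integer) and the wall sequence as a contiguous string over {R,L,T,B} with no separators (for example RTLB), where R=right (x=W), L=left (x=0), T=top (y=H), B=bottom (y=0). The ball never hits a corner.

Final position: (0,5/2)
Wall sequence: BRTL

1. t=2/3 → B at (31/3,0); v=(2,3)
2. t=1/3 → R at (11,1); v=(-2,3)
3. t=3 → T at (5,10); v=(-2,-3)
4. t=5/2 → L at (0,5/2); v=(2,-3)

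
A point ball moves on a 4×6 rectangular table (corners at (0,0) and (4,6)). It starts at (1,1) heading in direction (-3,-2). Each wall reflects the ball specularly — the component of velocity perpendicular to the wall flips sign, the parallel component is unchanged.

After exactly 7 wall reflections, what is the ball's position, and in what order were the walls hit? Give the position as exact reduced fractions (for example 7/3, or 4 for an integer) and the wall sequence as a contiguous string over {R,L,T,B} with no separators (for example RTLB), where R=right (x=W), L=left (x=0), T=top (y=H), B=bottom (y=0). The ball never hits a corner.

1. t=1/3 → L at (0,1/3); v=(3,-2)
2. t=1/6 → B at (1/2,0); v=(3,2)
3. t=7/6 → R at (4,7/3); v=(-3,2)
4. t=4/3 → L at (0,5); v=(3,2)
5. t=1/2 → T at (3/2,6); v=(3,-2)
6. t=5/6 → R at (4,13/3); v=(-3,-2)
7. t=4/3 → L at (0,5/3); v=(3,-2)

Final position: (0,5/3)
Wall sequence: LBRLTRL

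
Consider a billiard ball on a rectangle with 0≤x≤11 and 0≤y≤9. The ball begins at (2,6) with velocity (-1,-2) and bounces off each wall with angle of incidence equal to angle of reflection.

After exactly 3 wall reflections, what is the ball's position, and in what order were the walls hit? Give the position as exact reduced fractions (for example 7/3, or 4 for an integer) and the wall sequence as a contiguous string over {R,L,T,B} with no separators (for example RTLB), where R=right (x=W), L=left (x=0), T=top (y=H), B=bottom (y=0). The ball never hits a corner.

Final position: (11/2,9)
Wall sequence: LBT

1. t=2 → L at (0,2); v=(1,-2)
2. t=1 → B at (1,0); v=(1,2)
3. t=9/2 → T at (11/2,9); v=(1,-2)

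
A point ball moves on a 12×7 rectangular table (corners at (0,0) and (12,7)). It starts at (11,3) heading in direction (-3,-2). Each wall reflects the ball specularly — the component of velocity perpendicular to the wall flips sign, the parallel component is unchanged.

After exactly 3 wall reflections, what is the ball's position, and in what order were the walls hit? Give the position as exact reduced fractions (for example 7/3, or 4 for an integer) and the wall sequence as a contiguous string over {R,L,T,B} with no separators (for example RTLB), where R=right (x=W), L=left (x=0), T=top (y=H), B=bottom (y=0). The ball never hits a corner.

1. t=3/2 → B at (13/2,0); v=(-3,2)
2. t=13/6 → L at (0,13/3); v=(3,2)
3. t=4/3 → T at (4,7); v=(3,-2)

Final position: (4,7)
Wall sequence: BLT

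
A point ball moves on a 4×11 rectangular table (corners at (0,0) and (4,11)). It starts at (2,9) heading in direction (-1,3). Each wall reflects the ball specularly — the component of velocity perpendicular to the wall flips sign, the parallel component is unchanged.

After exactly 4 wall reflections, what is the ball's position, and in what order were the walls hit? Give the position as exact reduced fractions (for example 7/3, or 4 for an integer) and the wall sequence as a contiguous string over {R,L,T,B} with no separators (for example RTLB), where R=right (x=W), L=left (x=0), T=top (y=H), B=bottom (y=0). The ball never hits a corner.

Final position: (4,5)
Wall sequence: TLBR

1. t=2/3 → T at (4/3,11); v=(-1,-3)
2. t=4/3 → L at (0,7); v=(1,-3)
3. t=7/3 → B at (7/3,0); v=(1,3)
4. t=5/3 → R at (4,5); v=(-1,3)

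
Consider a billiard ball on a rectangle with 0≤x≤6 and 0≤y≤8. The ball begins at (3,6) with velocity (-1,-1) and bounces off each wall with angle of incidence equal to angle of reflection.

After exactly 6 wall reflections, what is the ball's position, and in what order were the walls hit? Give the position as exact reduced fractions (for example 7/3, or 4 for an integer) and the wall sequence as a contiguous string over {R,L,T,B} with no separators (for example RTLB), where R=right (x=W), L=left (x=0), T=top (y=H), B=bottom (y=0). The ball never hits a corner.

Final position: (6,1)
Wall sequence: LBRTLR

1. t=3 → L at (0,3); v=(1,-1)
2. t=3 → B at (3,0); v=(1,1)
3. t=3 → R at (6,3); v=(-1,1)
4. t=5 → T at (1,8); v=(-1,-1)
5. t=1 → L at (0,7); v=(1,-1)
6. t=6 → R at (6,1); v=(-1,-1)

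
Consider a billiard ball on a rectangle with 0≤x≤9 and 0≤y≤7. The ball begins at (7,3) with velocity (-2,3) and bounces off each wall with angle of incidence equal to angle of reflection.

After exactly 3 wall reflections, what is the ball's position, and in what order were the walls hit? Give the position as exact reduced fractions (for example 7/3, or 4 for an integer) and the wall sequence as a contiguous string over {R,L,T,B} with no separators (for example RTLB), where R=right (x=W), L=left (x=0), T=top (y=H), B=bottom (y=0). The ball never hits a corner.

1. t=4/3 → T at (13/3,7); v=(-2,-3)
2. t=13/6 → L at (0,1/2); v=(2,-3)
3. t=1/6 → B at (1/3,0); v=(2,3)

Final position: (1/3,0)
Wall sequence: TLB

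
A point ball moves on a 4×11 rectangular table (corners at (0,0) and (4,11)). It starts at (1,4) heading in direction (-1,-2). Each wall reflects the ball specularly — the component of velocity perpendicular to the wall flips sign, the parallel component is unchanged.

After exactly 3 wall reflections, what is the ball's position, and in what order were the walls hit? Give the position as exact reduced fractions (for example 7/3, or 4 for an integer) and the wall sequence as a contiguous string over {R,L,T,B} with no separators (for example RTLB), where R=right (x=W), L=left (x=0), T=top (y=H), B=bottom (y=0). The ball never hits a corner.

1. t=1 → L at (0,2); v=(1,-2)
2. t=1 → B at (1,0); v=(1,2)
3. t=3 → R at (4,6); v=(-1,2)

Final position: (4,6)
Wall sequence: LBR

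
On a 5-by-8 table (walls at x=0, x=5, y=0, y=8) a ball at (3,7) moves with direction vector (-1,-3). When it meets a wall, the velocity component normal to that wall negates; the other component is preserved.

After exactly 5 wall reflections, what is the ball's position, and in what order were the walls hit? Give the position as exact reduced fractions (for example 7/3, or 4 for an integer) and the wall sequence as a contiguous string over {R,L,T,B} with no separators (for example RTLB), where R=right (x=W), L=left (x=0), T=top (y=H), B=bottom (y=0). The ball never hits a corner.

1. t=7/3 → B at (2/3,0); v=(-1,3)
2. t=2/3 → L at (0,2); v=(1,3)
3. t=2 → T at (2,8); v=(1,-3)
4. t=8/3 → B at (14/3,0); v=(1,3)
5. t=1/3 → R at (5,1); v=(-1,3)

Final position: (5,1)
Wall sequence: BLTBR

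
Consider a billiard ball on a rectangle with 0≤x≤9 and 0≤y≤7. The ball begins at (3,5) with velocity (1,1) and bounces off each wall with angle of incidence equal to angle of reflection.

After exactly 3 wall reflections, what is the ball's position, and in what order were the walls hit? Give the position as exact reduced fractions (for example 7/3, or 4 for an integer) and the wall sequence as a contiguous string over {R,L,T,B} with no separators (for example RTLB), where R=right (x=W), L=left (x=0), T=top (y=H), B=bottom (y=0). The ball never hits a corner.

Final position: (6,0)
Wall sequence: TRB

1. t=2 → T at (5,7); v=(1,-1)
2. t=4 → R at (9,3); v=(-1,-1)
3. t=3 → B at (6,0); v=(-1,1)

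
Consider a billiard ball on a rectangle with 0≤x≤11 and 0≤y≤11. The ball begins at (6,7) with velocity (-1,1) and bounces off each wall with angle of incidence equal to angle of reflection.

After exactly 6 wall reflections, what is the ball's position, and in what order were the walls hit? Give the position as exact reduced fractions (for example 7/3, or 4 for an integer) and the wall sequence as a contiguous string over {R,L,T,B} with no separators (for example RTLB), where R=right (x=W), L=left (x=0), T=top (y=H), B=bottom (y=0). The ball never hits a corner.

Final position: (0,9)
Wall sequence: TLBRTL

1. t=4 → T at (2,11); v=(-1,-1)
2. t=2 → L at (0,9); v=(1,-1)
3. t=9 → B at (9,0); v=(1,1)
4. t=2 → R at (11,2); v=(-1,1)
5. t=9 → T at (2,11); v=(-1,-1)
6. t=2 → L at (0,9); v=(1,-1)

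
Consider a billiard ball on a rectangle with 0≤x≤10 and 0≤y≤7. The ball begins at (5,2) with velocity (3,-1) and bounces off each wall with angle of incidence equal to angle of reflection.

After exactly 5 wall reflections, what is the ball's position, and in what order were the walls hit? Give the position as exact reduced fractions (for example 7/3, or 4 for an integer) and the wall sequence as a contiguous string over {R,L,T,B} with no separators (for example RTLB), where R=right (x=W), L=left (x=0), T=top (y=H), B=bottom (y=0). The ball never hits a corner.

Final position: (8,7)
Wall sequence: RBLRT

1. t=5/3 → R at (10,1/3); v=(-3,-1)
2. t=1/3 → B at (9,0); v=(-3,1)
3. t=3 → L at (0,3); v=(3,1)
4. t=10/3 → R at (10,19/3); v=(-3,1)
5. t=2/3 → T at (8,7); v=(-3,-1)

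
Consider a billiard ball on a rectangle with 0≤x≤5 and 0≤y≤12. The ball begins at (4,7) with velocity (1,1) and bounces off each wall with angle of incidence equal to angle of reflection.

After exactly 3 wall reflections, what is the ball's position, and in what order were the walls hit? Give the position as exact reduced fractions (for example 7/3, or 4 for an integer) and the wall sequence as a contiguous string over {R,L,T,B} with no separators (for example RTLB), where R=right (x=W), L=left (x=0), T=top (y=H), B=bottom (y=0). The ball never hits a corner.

1. t=1 → R at (5,8); v=(-1,1)
2. t=4 → T at (1,12); v=(-1,-1)
3. t=1 → L at (0,11); v=(1,-1)

Final position: (0,11)
Wall sequence: RTL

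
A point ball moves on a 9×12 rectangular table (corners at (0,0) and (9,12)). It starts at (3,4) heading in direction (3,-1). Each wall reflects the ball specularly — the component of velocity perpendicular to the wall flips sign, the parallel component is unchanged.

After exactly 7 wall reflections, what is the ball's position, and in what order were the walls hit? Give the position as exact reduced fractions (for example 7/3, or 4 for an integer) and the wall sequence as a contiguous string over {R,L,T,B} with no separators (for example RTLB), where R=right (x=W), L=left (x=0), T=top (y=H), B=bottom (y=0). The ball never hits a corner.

1. t=2 → R at (9,2); v=(-3,-1)
2. t=2 → B at (3,0); v=(-3,1)
3. t=1 → L at (0,1); v=(3,1)
4. t=3 → R at (9,4); v=(-3,1)
5. t=3 → L at (0,7); v=(3,1)
6. t=3 → R at (9,10); v=(-3,1)
7. t=2 → T at (3,12); v=(-3,-1)

Final position: (3,12)
Wall sequence: RBLRLRT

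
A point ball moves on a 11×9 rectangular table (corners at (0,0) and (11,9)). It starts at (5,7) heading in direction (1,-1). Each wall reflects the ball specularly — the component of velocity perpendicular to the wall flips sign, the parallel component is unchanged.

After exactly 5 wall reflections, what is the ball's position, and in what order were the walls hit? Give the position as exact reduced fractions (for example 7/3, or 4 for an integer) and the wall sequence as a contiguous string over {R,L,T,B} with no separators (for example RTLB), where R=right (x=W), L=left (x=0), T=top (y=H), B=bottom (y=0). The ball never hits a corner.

1. t=6 → R at (11,1); v=(-1,-1)
2. t=1 → B at (10,0); v=(-1,1)
3. t=9 → T at (1,9); v=(-1,-1)
4. t=1 → L at (0,8); v=(1,-1)
5. t=8 → B at (8,0); v=(1,1)

Final position: (8,0)
Wall sequence: RBTLB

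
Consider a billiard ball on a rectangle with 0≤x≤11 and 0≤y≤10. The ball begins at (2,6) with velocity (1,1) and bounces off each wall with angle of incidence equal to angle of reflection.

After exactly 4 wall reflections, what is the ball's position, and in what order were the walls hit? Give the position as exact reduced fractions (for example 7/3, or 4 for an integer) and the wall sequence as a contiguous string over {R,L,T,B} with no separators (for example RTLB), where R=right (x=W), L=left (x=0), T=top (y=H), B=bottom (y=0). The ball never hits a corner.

Final position: (0,6)
Wall sequence: TRBL

1. t=4 → T at (6,10); v=(1,-1)
2. t=5 → R at (11,5); v=(-1,-1)
3. t=5 → B at (6,0); v=(-1,1)
4. t=6 → L at (0,6); v=(1,1)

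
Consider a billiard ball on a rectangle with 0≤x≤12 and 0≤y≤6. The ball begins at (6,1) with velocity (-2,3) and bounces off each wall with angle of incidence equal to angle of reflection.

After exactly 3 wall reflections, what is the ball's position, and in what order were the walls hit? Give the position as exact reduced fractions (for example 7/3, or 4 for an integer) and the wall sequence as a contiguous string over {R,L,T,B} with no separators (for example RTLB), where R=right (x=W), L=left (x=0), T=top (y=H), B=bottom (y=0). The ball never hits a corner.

1. t=5/3 → T at (8/3,6); v=(-2,-3)
2. t=4/3 → L at (0,2); v=(2,-3)
3. t=2/3 → B at (4/3,0); v=(2,3)

Final position: (4/3,0)
Wall sequence: TLB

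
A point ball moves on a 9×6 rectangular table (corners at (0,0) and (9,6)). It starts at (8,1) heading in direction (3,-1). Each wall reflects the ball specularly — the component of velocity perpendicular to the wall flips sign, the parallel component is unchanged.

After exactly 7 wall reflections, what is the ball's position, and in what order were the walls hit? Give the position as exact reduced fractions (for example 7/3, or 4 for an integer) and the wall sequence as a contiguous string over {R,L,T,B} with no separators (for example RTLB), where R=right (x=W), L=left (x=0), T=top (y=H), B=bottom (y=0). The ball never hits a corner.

1. t=1/3 → R at (9,2/3); v=(-3,-1)
2. t=2/3 → B at (7,0); v=(-3,1)
3. t=7/3 → L at (0,7/3); v=(3,1)
4. t=3 → R at (9,16/3); v=(-3,1)
5. t=2/3 → T at (7,6); v=(-3,-1)
6. t=7/3 → L at (0,11/3); v=(3,-1)
7. t=3 → R at (9,2/3); v=(-3,-1)

Final position: (9,2/3)
Wall sequence: RBLRTLR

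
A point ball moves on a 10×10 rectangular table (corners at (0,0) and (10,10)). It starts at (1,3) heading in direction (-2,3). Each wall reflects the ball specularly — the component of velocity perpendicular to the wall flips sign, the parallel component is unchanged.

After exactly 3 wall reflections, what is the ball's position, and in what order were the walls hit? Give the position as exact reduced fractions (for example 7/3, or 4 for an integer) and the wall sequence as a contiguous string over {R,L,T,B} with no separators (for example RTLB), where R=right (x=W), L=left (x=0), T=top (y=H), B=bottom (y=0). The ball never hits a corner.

Final position: (10,1/2)
Wall sequence: LTR

1. t=1/2 → L at (0,9/2); v=(2,3)
2. t=11/6 → T at (11/3,10); v=(2,-3)
3. t=19/6 → R at (10,1/2); v=(-2,-3)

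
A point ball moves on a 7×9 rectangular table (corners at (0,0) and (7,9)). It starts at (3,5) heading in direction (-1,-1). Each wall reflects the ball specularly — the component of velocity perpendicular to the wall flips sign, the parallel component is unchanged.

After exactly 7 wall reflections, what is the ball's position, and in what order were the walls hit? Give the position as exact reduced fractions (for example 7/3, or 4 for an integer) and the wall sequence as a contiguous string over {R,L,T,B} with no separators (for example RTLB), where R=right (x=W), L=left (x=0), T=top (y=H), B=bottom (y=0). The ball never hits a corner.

Final position: (7,1)
Wall sequence: LBRTLBR

1. t=3 → L at (0,2); v=(1,-1)
2. t=2 → B at (2,0); v=(1,1)
3. t=5 → R at (7,5); v=(-1,1)
4. t=4 → T at (3,9); v=(-1,-1)
5. t=3 → L at (0,6); v=(1,-1)
6. t=6 → B at (6,0); v=(1,1)
7. t=1 → R at (7,1); v=(-1,1)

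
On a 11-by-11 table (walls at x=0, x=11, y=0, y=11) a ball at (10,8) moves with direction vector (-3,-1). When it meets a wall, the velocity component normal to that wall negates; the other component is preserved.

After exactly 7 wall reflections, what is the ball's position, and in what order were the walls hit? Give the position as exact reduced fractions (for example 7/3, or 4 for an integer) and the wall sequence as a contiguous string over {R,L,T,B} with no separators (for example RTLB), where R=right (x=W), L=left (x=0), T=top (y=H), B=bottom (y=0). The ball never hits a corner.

Final position: (3,11)
Wall sequence: LRBLRLT

1. t=10/3 → L at (0,14/3); v=(3,-1)
2. t=11/3 → R at (11,1); v=(-3,-1)
3. t=1 → B at (8,0); v=(-3,1)
4. t=8/3 → L at (0,8/3); v=(3,1)
5. t=11/3 → R at (11,19/3); v=(-3,1)
6. t=11/3 → L at (0,10); v=(3,1)
7. t=1 → T at (3,11); v=(3,-1)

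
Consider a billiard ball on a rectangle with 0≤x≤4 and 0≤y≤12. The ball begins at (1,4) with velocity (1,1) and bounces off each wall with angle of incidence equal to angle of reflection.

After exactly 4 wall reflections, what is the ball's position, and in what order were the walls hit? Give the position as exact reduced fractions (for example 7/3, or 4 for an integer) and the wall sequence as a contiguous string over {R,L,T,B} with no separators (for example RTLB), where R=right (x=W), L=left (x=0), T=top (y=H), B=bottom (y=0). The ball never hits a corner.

Final position: (4,9)
Wall sequence: RLTR

1. t=3 → R at (4,7); v=(-1,1)
2. t=4 → L at (0,11); v=(1,1)
3. t=1 → T at (1,12); v=(1,-1)
4. t=3 → R at (4,9); v=(-1,-1)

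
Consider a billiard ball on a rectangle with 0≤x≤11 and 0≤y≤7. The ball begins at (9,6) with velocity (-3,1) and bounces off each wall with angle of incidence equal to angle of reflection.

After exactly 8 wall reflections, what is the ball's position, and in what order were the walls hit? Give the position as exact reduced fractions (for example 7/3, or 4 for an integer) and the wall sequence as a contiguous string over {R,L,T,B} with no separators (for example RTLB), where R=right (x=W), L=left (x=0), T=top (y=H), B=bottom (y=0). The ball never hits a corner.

Final position: (0,13/3)
Wall sequence: TLRBLRTL

1. t=1 → T at (6,7); v=(-3,-1)
2. t=2 → L at (0,5); v=(3,-1)
3. t=11/3 → R at (11,4/3); v=(-3,-1)
4. t=4/3 → B at (7,0); v=(-3,1)
5. t=7/3 → L at (0,7/3); v=(3,1)
6. t=11/3 → R at (11,6); v=(-3,1)
7. t=1 → T at (8,7); v=(-3,-1)
8. t=8/3 → L at (0,13/3); v=(3,-1)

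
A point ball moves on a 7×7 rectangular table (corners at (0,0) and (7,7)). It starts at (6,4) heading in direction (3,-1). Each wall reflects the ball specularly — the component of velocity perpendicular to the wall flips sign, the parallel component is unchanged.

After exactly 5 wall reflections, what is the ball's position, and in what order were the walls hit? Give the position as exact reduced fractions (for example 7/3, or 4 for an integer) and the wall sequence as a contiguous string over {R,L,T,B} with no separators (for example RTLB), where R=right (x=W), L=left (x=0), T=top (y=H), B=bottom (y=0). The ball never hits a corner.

1. t=1/3 → R at (7,11/3); v=(-3,-1)
2. t=7/3 → L at (0,4/3); v=(3,-1)
3. t=4/3 → B at (4,0); v=(3,1)
4. t=1 → R at (7,1); v=(-3,1)
5. t=7/3 → L at (0,10/3); v=(3,1)

Final position: (0,10/3)
Wall sequence: RLBRL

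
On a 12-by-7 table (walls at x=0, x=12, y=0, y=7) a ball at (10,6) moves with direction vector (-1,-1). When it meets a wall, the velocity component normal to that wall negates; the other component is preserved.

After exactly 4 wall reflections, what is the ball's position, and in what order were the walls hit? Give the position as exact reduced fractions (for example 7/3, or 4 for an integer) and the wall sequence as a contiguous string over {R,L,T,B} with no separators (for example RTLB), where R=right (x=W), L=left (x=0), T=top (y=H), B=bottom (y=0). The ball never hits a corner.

1. t=6 → B at (4,0); v=(-1,1)
2. t=4 → L at (0,4); v=(1,1)
3. t=3 → T at (3,7); v=(1,-1)
4. t=7 → B at (10,0); v=(1,1)

Final position: (10,0)
Wall sequence: BLTB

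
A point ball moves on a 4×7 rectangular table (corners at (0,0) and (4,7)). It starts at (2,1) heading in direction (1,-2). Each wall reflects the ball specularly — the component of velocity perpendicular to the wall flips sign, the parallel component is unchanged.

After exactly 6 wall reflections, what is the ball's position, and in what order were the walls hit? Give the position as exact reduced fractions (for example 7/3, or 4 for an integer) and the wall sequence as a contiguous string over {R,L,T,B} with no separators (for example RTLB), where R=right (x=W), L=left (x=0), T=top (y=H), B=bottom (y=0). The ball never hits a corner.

Final position: (4,5)
Wall sequence: BRTLBR

1. t=1/2 → B at (5/2,0); v=(1,2)
2. t=3/2 → R at (4,3); v=(-1,2)
3. t=2 → T at (2,7); v=(-1,-2)
4. t=2 → L at (0,3); v=(1,-2)
5. t=3/2 → B at (3/2,0); v=(1,2)
6. t=5/2 → R at (4,5); v=(-1,2)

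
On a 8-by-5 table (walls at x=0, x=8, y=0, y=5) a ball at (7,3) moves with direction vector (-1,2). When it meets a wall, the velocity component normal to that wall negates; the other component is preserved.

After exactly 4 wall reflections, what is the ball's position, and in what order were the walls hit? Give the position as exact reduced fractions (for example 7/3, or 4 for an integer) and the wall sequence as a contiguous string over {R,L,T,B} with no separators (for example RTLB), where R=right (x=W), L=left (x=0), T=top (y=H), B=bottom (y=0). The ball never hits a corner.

Final position: (0,3)
Wall sequence: TBTL

1. t=1 → T at (6,5); v=(-1,-2)
2. t=5/2 → B at (7/2,0); v=(-1,2)
3. t=5/2 → T at (1,5); v=(-1,-2)
4. t=1 → L at (0,3); v=(1,-2)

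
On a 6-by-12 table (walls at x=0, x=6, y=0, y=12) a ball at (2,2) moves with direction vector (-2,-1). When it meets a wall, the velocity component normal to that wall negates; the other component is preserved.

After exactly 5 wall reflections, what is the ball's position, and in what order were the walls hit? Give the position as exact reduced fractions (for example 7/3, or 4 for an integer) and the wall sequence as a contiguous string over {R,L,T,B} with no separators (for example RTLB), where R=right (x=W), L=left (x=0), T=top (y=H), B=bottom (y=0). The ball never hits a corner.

1. t=1 → L at (0,1); v=(2,-1)
2. t=1 → B at (2,0); v=(2,1)
3. t=2 → R at (6,2); v=(-2,1)
4. t=3 → L at (0,5); v=(2,1)
5. t=3 → R at (6,8); v=(-2,1)

Final position: (6,8)
Wall sequence: LBRLR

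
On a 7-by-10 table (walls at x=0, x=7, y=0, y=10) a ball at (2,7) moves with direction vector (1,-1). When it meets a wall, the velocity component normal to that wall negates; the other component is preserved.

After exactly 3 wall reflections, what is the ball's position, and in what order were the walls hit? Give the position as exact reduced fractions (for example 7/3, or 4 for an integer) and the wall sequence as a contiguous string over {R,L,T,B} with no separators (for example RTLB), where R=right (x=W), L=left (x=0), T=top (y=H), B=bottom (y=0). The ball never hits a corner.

1. t=5 → R at (7,2); v=(-1,-1)
2. t=2 → B at (5,0); v=(-1,1)
3. t=5 → L at (0,5); v=(1,1)

Final position: (0,5)
Wall sequence: RBL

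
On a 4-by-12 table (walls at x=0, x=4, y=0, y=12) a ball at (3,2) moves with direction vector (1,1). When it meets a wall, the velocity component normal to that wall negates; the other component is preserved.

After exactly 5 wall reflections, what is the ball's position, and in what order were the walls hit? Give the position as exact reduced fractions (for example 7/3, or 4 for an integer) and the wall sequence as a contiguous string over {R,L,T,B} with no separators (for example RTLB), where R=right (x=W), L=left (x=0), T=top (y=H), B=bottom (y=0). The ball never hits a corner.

1. t=1 → R at (4,3); v=(-1,1)
2. t=4 → L at (0,7); v=(1,1)
3. t=4 → R at (4,11); v=(-1,1)
4. t=1 → T at (3,12); v=(-1,-1)
5. t=3 → L at (0,9); v=(1,-1)

Final position: (0,9)
Wall sequence: RLRTL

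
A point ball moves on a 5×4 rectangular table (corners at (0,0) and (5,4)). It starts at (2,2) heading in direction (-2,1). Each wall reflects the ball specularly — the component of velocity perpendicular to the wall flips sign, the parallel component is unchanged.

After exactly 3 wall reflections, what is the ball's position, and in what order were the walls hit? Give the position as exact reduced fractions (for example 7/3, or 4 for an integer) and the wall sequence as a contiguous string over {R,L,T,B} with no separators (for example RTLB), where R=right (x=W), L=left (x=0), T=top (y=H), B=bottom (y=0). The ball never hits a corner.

Final position: (5,5/2)
Wall sequence: LTR

1. t=1 → L at (0,3); v=(2,1)
2. t=1 → T at (2,4); v=(2,-1)
3. t=3/2 → R at (5,5/2); v=(-2,-1)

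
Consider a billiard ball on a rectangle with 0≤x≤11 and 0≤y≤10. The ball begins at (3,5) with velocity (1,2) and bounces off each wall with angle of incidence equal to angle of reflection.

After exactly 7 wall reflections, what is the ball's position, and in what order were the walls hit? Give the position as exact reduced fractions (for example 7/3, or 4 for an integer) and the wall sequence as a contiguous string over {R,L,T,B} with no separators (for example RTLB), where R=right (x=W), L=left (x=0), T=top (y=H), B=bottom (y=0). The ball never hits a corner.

Final position: (7/2,10)
Wall sequence: TBRTBLT

1. t=5/2 → T at (11/2,10); v=(1,-2)
2. t=5 → B at (21/2,0); v=(1,2)
3. t=1/2 → R at (11,1); v=(-1,2)
4. t=9/2 → T at (13/2,10); v=(-1,-2)
5. t=5 → B at (3/2,0); v=(-1,2)
6. t=3/2 → L at (0,3); v=(1,2)
7. t=7/2 → T at (7/2,10); v=(1,-2)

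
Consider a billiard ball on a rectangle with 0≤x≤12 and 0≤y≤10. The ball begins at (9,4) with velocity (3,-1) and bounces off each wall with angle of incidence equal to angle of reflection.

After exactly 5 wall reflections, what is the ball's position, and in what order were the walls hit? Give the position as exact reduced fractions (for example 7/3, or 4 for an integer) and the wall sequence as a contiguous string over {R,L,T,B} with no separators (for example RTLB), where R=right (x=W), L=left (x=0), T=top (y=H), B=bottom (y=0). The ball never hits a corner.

Final position: (0,9)
Wall sequence: RBLRL

1. t=1 → R at (12,3); v=(-3,-1)
2. t=3 → B at (3,0); v=(-3,1)
3. t=1 → L at (0,1); v=(3,1)
4. t=4 → R at (12,5); v=(-3,1)
5. t=4 → L at (0,9); v=(3,1)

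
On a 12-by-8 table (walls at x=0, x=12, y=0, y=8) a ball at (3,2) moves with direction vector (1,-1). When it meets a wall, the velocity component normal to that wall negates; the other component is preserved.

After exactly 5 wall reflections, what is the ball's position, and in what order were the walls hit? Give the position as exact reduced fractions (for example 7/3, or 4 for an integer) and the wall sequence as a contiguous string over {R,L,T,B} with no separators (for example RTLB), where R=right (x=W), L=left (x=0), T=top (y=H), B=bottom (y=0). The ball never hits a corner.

1. t=2 → B at (5,0); v=(1,1)
2. t=7 → R at (12,7); v=(-1,1)
3. t=1 → T at (11,8); v=(-1,-1)
4. t=8 → B at (3,0); v=(-1,1)
5. t=3 → L at (0,3); v=(1,1)

Final position: (0,3)
Wall sequence: BRTBL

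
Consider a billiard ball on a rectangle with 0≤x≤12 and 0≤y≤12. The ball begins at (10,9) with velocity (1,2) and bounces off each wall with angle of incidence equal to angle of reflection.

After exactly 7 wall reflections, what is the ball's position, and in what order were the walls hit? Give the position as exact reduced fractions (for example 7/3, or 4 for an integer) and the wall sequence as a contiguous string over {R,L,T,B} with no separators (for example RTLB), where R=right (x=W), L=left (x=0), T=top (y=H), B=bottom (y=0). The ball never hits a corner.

Final position: (23/2,12)
Wall sequence: TRBTLBT

1. t=3/2 → T at (23/2,12); v=(1,-2)
2. t=1/2 → R at (12,11); v=(-1,-2)
3. t=11/2 → B at (13/2,0); v=(-1,2)
4. t=6 → T at (1/2,12); v=(-1,-2)
5. t=1/2 → L at (0,11); v=(1,-2)
6. t=11/2 → B at (11/2,0); v=(1,2)
7. t=6 → T at (23/2,12); v=(1,-2)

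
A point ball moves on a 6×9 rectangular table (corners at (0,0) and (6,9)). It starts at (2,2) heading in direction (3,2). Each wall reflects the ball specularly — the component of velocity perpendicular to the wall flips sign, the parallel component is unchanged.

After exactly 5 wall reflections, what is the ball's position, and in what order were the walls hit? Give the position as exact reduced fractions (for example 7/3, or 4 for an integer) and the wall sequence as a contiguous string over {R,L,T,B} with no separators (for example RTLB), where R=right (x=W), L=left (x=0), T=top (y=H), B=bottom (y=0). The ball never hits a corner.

1. t=4/3 → R at (6,14/3); v=(-3,2)
2. t=2 → L at (0,26/3); v=(3,2)
3. t=1/6 → T at (1/2,9); v=(3,-2)
4. t=11/6 → R at (6,16/3); v=(-3,-2)
5. t=2 → L at (0,4/3); v=(3,-2)

Final position: (0,4/3)
Wall sequence: RLTRL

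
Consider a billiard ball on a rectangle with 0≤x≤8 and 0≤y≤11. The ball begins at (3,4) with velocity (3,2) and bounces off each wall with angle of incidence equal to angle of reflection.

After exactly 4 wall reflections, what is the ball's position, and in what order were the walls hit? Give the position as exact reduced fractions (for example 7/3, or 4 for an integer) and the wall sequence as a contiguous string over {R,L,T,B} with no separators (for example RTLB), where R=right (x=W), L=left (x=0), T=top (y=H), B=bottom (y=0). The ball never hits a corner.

1. t=5/3 → R at (8,22/3); v=(-3,2)
2. t=11/6 → T at (5/2,11); v=(-3,-2)
3. t=5/6 → L at (0,28/3); v=(3,-2)
4. t=8/3 → R at (8,4); v=(-3,-2)

Final position: (8,4)
Wall sequence: RTLR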